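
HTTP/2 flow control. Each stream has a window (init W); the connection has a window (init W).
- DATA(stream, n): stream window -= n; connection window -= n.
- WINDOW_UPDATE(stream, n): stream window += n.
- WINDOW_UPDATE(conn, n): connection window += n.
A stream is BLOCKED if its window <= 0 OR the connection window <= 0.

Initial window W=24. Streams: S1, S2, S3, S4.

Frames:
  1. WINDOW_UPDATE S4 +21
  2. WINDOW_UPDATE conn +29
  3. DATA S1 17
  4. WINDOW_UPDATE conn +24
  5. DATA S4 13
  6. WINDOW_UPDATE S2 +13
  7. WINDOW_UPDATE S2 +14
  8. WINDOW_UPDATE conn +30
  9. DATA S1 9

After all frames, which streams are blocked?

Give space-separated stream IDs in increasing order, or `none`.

Answer: S1

Derivation:
Op 1: conn=24 S1=24 S2=24 S3=24 S4=45 blocked=[]
Op 2: conn=53 S1=24 S2=24 S3=24 S4=45 blocked=[]
Op 3: conn=36 S1=7 S2=24 S3=24 S4=45 blocked=[]
Op 4: conn=60 S1=7 S2=24 S3=24 S4=45 blocked=[]
Op 5: conn=47 S1=7 S2=24 S3=24 S4=32 blocked=[]
Op 6: conn=47 S1=7 S2=37 S3=24 S4=32 blocked=[]
Op 7: conn=47 S1=7 S2=51 S3=24 S4=32 blocked=[]
Op 8: conn=77 S1=7 S2=51 S3=24 S4=32 blocked=[]
Op 9: conn=68 S1=-2 S2=51 S3=24 S4=32 blocked=[1]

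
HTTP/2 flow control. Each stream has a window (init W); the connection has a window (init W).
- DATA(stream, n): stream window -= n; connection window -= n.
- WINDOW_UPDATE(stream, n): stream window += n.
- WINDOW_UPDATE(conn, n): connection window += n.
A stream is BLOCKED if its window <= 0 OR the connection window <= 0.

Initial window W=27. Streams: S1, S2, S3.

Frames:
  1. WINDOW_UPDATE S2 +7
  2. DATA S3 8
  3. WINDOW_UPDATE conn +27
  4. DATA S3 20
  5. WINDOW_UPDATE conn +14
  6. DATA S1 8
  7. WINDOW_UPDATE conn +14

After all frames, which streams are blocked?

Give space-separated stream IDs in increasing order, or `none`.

Answer: S3

Derivation:
Op 1: conn=27 S1=27 S2=34 S3=27 blocked=[]
Op 2: conn=19 S1=27 S2=34 S3=19 blocked=[]
Op 3: conn=46 S1=27 S2=34 S3=19 blocked=[]
Op 4: conn=26 S1=27 S2=34 S3=-1 blocked=[3]
Op 5: conn=40 S1=27 S2=34 S3=-1 blocked=[3]
Op 6: conn=32 S1=19 S2=34 S3=-1 blocked=[3]
Op 7: conn=46 S1=19 S2=34 S3=-1 blocked=[3]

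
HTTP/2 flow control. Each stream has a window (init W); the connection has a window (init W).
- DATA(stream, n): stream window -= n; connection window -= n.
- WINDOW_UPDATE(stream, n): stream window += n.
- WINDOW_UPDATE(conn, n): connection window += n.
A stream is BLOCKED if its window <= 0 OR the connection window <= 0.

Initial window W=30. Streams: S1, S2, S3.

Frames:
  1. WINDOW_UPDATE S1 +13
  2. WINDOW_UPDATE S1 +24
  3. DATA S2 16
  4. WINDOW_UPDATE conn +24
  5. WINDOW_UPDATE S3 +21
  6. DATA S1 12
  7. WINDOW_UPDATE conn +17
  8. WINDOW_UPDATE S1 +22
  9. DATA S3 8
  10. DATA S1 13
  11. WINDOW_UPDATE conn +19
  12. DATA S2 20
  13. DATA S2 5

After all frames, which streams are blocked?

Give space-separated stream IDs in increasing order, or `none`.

Answer: S2

Derivation:
Op 1: conn=30 S1=43 S2=30 S3=30 blocked=[]
Op 2: conn=30 S1=67 S2=30 S3=30 blocked=[]
Op 3: conn=14 S1=67 S2=14 S3=30 blocked=[]
Op 4: conn=38 S1=67 S2=14 S3=30 blocked=[]
Op 5: conn=38 S1=67 S2=14 S3=51 blocked=[]
Op 6: conn=26 S1=55 S2=14 S3=51 blocked=[]
Op 7: conn=43 S1=55 S2=14 S3=51 blocked=[]
Op 8: conn=43 S1=77 S2=14 S3=51 blocked=[]
Op 9: conn=35 S1=77 S2=14 S3=43 blocked=[]
Op 10: conn=22 S1=64 S2=14 S3=43 blocked=[]
Op 11: conn=41 S1=64 S2=14 S3=43 blocked=[]
Op 12: conn=21 S1=64 S2=-6 S3=43 blocked=[2]
Op 13: conn=16 S1=64 S2=-11 S3=43 blocked=[2]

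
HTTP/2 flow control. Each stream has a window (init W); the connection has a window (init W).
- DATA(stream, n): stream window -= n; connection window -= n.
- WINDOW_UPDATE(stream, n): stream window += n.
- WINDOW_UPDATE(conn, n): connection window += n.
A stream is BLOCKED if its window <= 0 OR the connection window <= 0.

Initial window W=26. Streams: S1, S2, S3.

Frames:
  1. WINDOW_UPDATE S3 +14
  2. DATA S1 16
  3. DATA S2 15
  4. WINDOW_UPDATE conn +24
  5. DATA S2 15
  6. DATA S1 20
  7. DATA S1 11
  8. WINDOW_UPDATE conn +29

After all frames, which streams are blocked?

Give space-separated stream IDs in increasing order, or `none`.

Op 1: conn=26 S1=26 S2=26 S3=40 blocked=[]
Op 2: conn=10 S1=10 S2=26 S3=40 blocked=[]
Op 3: conn=-5 S1=10 S2=11 S3=40 blocked=[1, 2, 3]
Op 4: conn=19 S1=10 S2=11 S3=40 blocked=[]
Op 5: conn=4 S1=10 S2=-4 S3=40 blocked=[2]
Op 6: conn=-16 S1=-10 S2=-4 S3=40 blocked=[1, 2, 3]
Op 7: conn=-27 S1=-21 S2=-4 S3=40 blocked=[1, 2, 3]
Op 8: conn=2 S1=-21 S2=-4 S3=40 blocked=[1, 2]

Answer: S1 S2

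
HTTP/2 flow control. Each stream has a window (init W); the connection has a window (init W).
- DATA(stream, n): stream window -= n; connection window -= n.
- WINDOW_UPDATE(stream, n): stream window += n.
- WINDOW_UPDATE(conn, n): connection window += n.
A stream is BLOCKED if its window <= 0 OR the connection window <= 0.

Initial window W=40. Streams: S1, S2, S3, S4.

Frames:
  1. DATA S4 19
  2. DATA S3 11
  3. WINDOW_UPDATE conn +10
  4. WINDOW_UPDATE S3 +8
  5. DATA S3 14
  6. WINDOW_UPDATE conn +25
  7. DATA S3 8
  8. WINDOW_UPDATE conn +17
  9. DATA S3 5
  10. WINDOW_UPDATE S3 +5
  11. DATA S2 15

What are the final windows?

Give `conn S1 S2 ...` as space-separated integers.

Op 1: conn=21 S1=40 S2=40 S3=40 S4=21 blocked=[]
Op 2: conn=10 S1=40 S2=40 S3=29 S4=21 blocked=[]
Op 3: conn=20 S1=40 S2=40 S3=29 S4=21 blocked=[]
Op 4: conn=20 S1=40 S2=40 S3=37 S4=21 blocked=[]
Op 5: conn=6 S1=40 S2=40 S3=23 S4=21 blocked=[]
Op 6: conn=31 S1=40 S2=40 S3=23 S4=21 blocked=[]
Op 7: conn=23 S1=40 S2=40 S3=15 S4=21 blocked=[]
Op 8: conn=40 S1=40 S2=40 S3=15 S4=21 blocked=[]
Op 9: conn=35 S1=40 S2=40 S3=10 S4=21 blocked=[]
Op 10: conn=35 S1=40 S2=40 S3=15 S4=21 blocked=[]
Op 11: conn=20 S1=40 S2=25 S3=15 S4=21 blocked=[]

Answer: 20 40 25 15 21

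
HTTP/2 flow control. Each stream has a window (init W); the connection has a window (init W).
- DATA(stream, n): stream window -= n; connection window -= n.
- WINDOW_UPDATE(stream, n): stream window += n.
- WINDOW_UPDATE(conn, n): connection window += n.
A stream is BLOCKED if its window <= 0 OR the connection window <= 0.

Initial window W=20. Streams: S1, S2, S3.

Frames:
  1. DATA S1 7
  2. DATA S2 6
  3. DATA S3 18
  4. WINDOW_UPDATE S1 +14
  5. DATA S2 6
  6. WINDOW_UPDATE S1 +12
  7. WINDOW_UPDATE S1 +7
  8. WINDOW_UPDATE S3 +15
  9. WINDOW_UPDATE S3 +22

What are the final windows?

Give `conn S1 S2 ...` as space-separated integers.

Op 1: conn=13 S1=13 S2=20 S3=20 blocked=[]
Op 2: conn=7 S1=13 S2=14 S3=20 blocked=[]
Op 3: conn=-11 S1=13 S2=14 S3=2 blocked=[1, 2, 3]
Op 4: conn=-11 S1=27 S2=14 S3=2 blocked=[1, 2, 3]
Op 5: conn=-17 S1=27 S2=8 S3=2 blocked=[1, 2, 3]
Op 6: conn=-17 S1=39 S2=8 S3=2 blocked=[1, 2, 3]
Op 7: conn=-17 S1=46 S2=8 S3=2 blocked=[1, 2, 3]
Op 8: conn=-17 S1=46 S2=8 S3=17 blocked=[1, 2, 3]
Op 9: conn=-17 S1=46 S2=8 S3=39 blocked=[1, 2, 3]

Answer: -17 46 8 39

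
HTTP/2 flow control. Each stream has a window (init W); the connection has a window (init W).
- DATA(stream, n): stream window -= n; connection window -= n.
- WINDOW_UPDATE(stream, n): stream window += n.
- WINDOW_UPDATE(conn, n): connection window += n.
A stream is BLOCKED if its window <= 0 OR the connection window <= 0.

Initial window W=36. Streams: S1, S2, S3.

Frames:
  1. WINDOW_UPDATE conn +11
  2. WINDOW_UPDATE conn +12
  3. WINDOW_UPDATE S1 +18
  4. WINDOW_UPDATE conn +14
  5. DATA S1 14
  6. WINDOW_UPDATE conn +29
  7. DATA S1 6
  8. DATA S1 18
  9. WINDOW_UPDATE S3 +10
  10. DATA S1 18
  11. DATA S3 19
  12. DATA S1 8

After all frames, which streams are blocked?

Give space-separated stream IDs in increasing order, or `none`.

Op 1: conn=47 S1=36 S2=36 S3=36 blocked=[]
Op 2: conn=59 S1=36 S2=36 S3=36 blocked=[]
Op 3: conn=59 S1=54 S2=36 S3=36 blocked=[]
Op 4: conn=73 S1=54 S2=36 S3=36 blocked=[]
Op 5: conn=59 S1=40 S2=36 S3=36 blocked=[]
Op 6: conn=88 S1=40 S2=36 S3=36 blocked=[]
Op 7: conn=82 S1=34 S2=36 S3=36 blocked=[]
Op 8: conn=64 S1=16 S2=36 S3=36 blocked=[]
Op 9: conn=64 S1=16 S2=36 S3=46 blocked=[]
Op 10: conn=46 S1=-2 S2=36 S3=46 blocked=[1]
Op 11: conn=27 S1=-2 S2=36 S3=27 blocked=[1]
Op 12: conn=19 S1=-10 S2=36 S3=27 blocked=[1]

Answer: S1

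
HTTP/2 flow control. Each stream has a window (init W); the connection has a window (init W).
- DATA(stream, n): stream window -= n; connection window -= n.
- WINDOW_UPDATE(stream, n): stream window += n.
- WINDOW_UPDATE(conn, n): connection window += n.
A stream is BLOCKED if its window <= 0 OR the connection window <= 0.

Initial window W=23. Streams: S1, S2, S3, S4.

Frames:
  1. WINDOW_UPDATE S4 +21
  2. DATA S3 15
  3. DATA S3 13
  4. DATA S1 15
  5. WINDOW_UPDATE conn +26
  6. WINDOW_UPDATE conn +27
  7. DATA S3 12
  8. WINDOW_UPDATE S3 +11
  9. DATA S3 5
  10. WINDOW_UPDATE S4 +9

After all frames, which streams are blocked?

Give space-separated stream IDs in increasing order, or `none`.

Answer: S3

Derivation:
Op 1: conn=23 S1=23 S2=23 S3=23 S4=44 blocked=[]
Op 2: conn=8 S1=23 S2=23 S3=8 S4=44 blocked=[]
Op 3: conn=-5 S1=23 S2=23 S3=-5 S4=44 blocked=[1, 2, 3, 4]
Op 4: conn=-20 S1=8 S2=23 S3=-5 S4=44 blocked=[1, 2, 3, 4]
Op 5: conn=6 S1=8 S2=23 S3=-5 S4=44 blocked=[3]
Op 6: conn=33 S1=8 S2=23 S3=-5 S4=44 blocked=[3]
Op 7: conn=21 S1=8 S2=23 S3=-17 S4=44 blocked=[3]
Op 8: conn=21 S1=8 S2=23 S3=-6 S4=44 blocked=[3]
Op 9: conn=16 S1=8 S2=23 S3=-11 S4=44 blocked=[3]
Op 10: conn=16 S1=8 S2=23 S3=-11 S4=53 blocked=[3]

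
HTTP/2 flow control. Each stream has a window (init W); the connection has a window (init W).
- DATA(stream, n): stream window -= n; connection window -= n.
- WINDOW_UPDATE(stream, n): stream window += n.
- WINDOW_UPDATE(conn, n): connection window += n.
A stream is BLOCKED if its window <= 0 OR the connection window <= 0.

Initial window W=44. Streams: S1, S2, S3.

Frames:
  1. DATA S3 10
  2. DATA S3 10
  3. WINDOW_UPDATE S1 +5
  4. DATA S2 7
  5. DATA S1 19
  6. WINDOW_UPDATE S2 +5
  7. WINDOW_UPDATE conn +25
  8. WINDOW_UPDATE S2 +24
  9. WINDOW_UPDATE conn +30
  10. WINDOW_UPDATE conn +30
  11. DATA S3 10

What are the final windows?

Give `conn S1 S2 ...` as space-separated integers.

Answer: 73 30 66 14

Derivation:
Op 1: conn=34 S1=44 S2=44 S3=34 blocked=[]
Op 2: conn=24 S1=44 S2=44 S3=24 blocked=[]
Op 3: conn=24 S1=49 S2=44 S3=24 blocked=[]
Op 4: conn=17 S1=49 S2=37 S3=24 blocked=[]
Op 5: conn=-2 S1=30 S2=37 S3=24 blocked=[1, 2, 3]
Op 6: conn=-2 S1=30 S2=42 S3=24 blocked=[1, 2, 3]
Op 7: conn=23 S1=30 S2=42 S3=24 blocked=[]
Op 8: conn=23 S1=30 S2=66 S3=24 blocked=[]
Op 9: conn=53 S1=30 S2=66 S3=24 blocked=[]
Op 10: conn=83 S1=30 S2=66 S3=24 blocked=[]
Op 11: conn=73 S1=30 S2=66 S3=14 blocked=[]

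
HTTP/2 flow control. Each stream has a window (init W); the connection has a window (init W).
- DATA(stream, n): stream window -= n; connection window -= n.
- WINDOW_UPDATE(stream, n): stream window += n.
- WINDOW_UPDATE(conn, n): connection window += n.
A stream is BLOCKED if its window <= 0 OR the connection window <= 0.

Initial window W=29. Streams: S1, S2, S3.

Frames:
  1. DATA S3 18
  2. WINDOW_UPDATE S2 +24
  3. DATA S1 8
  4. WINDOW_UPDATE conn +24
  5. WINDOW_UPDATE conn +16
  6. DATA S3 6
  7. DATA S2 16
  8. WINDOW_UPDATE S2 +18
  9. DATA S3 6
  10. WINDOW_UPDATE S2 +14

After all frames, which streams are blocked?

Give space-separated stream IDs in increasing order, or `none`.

Answer: S3

Derivation:
Op 1: conn=11 S1=29 S2=29 S3=11 blocked=[]
Op 2: conn=11 S1=29 S2=53 S3=11 blocked=[]
Op 3: conn=3 S1=21 S2=53 S3=11 blocked=[]
Op 4: conn=27 S1=21 S2=53 S3=11 blocked=[]
Op 5: conn=43 S1=21 S2=53 S3=11 blocked=[]
Op 6: conn=37 S1=21 S2=53 S3=5 blocked=[]
Op 7: conn=21 S1=21 S2=37 S3=5 blocked=[]
Op 8: conn=21 S1=21 S2=55 S3=5 blocked=[]
Op 9: conn=15 S1=21 S2=55 S3=-1 blocked=[3]
Op 10: conn=15 S1=21 S2=69 S3=-1 blocked=[3]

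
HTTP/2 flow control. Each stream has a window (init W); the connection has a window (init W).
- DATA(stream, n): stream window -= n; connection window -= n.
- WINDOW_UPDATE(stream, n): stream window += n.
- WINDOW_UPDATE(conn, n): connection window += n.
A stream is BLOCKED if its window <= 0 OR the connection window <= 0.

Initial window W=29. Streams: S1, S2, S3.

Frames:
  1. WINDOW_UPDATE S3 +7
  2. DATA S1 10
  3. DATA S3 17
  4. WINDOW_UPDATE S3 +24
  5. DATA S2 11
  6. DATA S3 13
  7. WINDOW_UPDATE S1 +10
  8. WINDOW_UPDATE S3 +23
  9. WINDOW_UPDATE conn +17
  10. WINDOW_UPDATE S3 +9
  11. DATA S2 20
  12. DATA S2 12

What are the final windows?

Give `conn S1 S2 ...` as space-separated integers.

Op 1: conn=29 S1=29 S2=29 S3=36 blocked=[]
Op 2: conn=19 S1=19 S2=29 S3=36 blocked=[]
Op 3: conn=2 S1=19 S2=29 S3=19 blocked=[]
Op 4: conn=2 S1=19 S2=29 S3=43 blocked=[]
Op 5: conn=-9 S1=19 S2=18 S3=43 blocked=[1, 2, 3]
Op 6: conn=-22 S1=19 S2=18 S3=30 blocked=[1, 2, 3]
Op 7: conn=-22 S1=29 S2=18 S3=30 blocked=[1, 2, 3]
Op 8: conn=-22 S1=29 S2=18 S3=53 blocked=[1, 2, 3]
Op 9: conn=-5 S1=29 S2=18 S3=53 blocked=[1, 2, 3]
Op 10: conn=-5 S1=29 S2=18 S3=62 blocked=[1, 2, 3]
Op 11: conn=-25 S1=29 S2=-2 S3=62 blocked=[1, 2, 3]
Op 12: conn=-37 S1=29 S2=-14 S3=62 blocked=[1, 2, 3]

Answer: -37 29 -14 62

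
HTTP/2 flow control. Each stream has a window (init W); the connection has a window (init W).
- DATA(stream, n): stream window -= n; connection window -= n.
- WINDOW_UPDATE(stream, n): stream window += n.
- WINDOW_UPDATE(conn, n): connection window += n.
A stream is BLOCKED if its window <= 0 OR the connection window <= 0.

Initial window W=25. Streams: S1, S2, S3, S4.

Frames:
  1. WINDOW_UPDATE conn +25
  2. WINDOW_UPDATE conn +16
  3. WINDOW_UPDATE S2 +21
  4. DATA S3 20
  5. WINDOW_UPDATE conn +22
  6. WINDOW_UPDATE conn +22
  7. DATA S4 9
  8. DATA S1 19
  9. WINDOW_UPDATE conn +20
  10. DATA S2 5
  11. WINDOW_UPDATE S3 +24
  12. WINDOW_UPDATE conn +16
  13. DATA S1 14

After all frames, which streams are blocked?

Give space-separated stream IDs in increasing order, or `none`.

Op 1: conn=50 S1=25 S2=25 S3=25 S4=25 blocked=[]
Op 2: conn=66 S1=25 S2=25 S3=25 S4=25 blocked=[]
Op 3: conn=66 S1=25 S2=46 S3=25 S4=25 blocked=[]
Op 4: conn=46 S1=25 S2=46 S3=5 S4=25 blocked=[]
Op 5: conn=68 S1=25 S2=46 S3=5 S4=25 blocked=[]
Op 6: conn=90 S1=25 S2=46 S3=5 S4=25 blocked=[]
Op 7: conn=81 S1=25 S2=46 S3=5 S4=16 blocked=[]
Op 8: conn=62 S1=6 S2=46 S3=5 S4=16 blocked=[]
Op 9: conn=82 S1=6 S2=46 S3=5 S4=16 blocked=[]
Op 10: conn=77 S1=6 S2=41 S3=5 S4=16 blocked=[]
Op 11: conn=77 S1=6 S2=41 S3=29 S4=16 blocked=[]
Op 12: conn=93 S1=6 S2=41 S3=29 S4=16 blocked=[]
Op 13: conn=79 S1=-8 S2=41 S3=29 S4=16 blocked=[1]

Answer: S1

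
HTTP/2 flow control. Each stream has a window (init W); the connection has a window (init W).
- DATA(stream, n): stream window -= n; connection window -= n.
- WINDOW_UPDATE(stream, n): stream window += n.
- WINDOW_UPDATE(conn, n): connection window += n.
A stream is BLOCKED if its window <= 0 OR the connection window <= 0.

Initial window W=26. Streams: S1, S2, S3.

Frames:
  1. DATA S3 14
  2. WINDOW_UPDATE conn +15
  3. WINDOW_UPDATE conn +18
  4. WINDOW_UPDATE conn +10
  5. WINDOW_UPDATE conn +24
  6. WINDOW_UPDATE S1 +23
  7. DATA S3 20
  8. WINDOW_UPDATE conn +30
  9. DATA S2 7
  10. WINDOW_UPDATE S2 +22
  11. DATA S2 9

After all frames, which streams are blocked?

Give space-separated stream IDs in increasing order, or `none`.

Op 1: conn=12 S1=26 S2=26 S3=12 blocked=[]
Op 2: conn=27 S1=26 S2=26 S3=12 blocked=[]
Op 3: conn=45 S1=26 S2=26 S3=12 blocked=[]
Op 4: conn=55 S1=26 S2=26 S3=12 blocked=[]
Op 5: conn=79 S1=26 S2=26 S3=12 blocked=[]
Op 6: conn=79 S1=49 S2=26 S3=12 blocked=[]
Op 7: conn=59 S1=49 S2=26 S3=-8 blocked=[3]
Op 8: conn=89 S1=49 S2=26 S3=-8 blocked=[3]
Op 9: conn=82 S1=49 S2=19 S3=-8 blocked=[3]
Op 10: conn=82 S1=49 S2=41 S3=-8 blocked=[3]
Op 11: conn=73 S1=49 S2=32 S3=-8 blocked=[3]

Answer: S3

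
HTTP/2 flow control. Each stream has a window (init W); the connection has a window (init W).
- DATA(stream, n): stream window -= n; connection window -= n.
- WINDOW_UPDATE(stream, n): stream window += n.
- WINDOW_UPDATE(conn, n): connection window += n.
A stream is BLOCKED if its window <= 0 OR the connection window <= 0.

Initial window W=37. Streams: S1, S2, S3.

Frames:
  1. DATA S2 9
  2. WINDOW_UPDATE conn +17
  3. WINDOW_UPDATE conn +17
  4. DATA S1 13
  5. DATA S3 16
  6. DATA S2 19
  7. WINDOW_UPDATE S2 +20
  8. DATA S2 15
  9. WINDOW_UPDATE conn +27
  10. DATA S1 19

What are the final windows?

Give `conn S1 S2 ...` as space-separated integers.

Op 1: conn=28 S1=37 S2=28 S3=37 blocked=[]
Op 2: conn=45 S1=37 S2=28 S3=37 blocked=[]
Op 3: conn=62 S1=37 S2=28 S3=37 blocked=[]
Op 4: conn=49 S1=24 S2=28 S3=37 blocked=[]
Op 5: conn=33 S1=24 S2=28 S3=21 blocked=[]
Op 6: conn=14 S1=24 S2=9 S3=21 blocked=[]
Op 7: conn=14 S1=24 S2=29 S3=21 blocked=[]
Op 8: conn=-1 S1=24 S2=14 S3=21 blocked=[1, 2, 3]
Op 9: conn=26 S1=24 S2=14 S3=21 blocked=[]
Op 10: conn=7 S1=5 S2=14 S3=21 blocked=[]

Answer: 7 5 14 21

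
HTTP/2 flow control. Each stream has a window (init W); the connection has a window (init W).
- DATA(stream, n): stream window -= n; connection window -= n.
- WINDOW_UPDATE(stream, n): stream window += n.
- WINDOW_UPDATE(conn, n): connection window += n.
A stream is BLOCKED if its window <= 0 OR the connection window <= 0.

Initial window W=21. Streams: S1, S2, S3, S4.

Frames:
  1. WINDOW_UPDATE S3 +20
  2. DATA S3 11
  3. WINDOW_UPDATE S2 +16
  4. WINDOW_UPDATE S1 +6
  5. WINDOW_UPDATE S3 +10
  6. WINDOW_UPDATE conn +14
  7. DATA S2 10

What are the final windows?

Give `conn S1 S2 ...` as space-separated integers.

Answer: 14 27 27 40 21

Derivation:
Op 1: conn=21 S1=21 S2=21 S3=41 S4=21 blocked=[]
Op 2: conn=10 S1=21 S2=21 S3=30 S4=21 blocked=[]
Op 3: conn=10 S1=21 S2=37 S3=30 S4=21 blocked=[]
Op 4: conn=10 S1=27 S2=37 S3=30 S4=21 blocked=[]
Op 5: conn=10 S1=27 S2=37 S3=40 S4=21 blocked=[]
Op 6: conn=24 S1=27 S2=37 S3=40 S4=21 blocked=[]
Op 7: conn=14 S1=27 S2=27 S3=40 S4=21 blocked=[]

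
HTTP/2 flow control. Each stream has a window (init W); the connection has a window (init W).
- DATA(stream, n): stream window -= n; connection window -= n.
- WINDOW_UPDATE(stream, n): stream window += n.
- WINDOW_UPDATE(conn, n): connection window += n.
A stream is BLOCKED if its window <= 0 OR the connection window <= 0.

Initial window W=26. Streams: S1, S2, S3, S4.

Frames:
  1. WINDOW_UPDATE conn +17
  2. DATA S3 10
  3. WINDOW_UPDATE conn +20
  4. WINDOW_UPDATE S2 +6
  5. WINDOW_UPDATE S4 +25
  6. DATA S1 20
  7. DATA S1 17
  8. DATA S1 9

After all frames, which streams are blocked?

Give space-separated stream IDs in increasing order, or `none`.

Answer: S1

Derivation:
Op 1: conn=43 S1=26 S2=26 S3=26 S4=26 blocked=[]
Op 2: conn=33 S1=26 S2=26 S3=16 S4=26 blocked=[]
Op 3: conn=53 S1=26 S2=26 S3=16 S4=26 blocked=[]
Op 4: conn=53 S1=26 S2=32 S3=16 S4=26 blocked=[]
Op 5: conn=53 S1=26 S2=32 S3=16 S4=51 blocked=[]
Op 6: conn=33 S1=6 S2=32 S3=16 S4=51 blocked=[]
Op 7: conn=16 S1=-11 S2=32 S3=16 S4=51 blocked=[1]
Op 8: conn=7 S1=-20 S2=32 S3=16 S4=51 blocked=[1]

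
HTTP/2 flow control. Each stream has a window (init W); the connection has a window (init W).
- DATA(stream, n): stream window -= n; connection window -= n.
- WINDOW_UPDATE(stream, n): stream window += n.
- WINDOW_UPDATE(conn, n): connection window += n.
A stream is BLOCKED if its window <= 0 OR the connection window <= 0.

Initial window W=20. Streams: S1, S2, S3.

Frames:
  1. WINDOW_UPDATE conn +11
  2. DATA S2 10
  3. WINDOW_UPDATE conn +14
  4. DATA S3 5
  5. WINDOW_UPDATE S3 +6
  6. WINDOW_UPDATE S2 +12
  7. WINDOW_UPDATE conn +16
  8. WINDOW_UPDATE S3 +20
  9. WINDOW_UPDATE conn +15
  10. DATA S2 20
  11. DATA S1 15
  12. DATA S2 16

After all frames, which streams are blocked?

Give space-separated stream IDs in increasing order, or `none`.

Op 1: conn=31 S1=20 S2=20 S3=20 blocked=[]
Op 2: conn=21 S1=20 S2=10 S3=20 blocked=[]
Op 3: conn=35 S1=20 S2=10 S3=20 blocked=[]
Op 4: conn=30 S1=20 S2=10 S3=15 blocked=[]
Op 5: conn=30 S1=20 S2=10 S3=21 blocked=[]
Op 6: conn=30 S1=20 S2=22 S3=21 blocked=[]
Op 7: conn=46 S1=20 S2=22 S3=21 blocked=[]
Op 8: conn=46 S1=20 S2=22 S3=41 blocked=[]
Op 9: conn=61 S1=20 S2=22 S3=41 blocked=[]
Op 10: conn=41 S1=20 S2=2 S3=41 blocked=[]
Op 11: conn=26 S1=5 S2=2 S3=41 blocked=[]
Op 12: conn=10 S1=5 S2=-14 S3=41 blocked=[2]

Answer: S2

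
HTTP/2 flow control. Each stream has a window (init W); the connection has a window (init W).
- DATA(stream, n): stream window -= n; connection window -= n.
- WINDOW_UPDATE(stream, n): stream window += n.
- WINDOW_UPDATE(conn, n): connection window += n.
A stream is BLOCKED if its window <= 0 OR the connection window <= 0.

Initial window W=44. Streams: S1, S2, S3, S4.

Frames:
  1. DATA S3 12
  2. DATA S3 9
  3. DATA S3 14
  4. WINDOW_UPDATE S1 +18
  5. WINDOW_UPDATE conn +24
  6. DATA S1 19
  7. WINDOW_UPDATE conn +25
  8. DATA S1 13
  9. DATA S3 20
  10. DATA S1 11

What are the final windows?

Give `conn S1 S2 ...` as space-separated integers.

Answer: -5 19 44 -11 44

Derivation:
Op 1: conn=32 S1=44 S2=44 S3=32 S4=44 blocked=[]
Op 2: conn=23 S1=44 S2=44 S3=23 S4=44 blocked=[]
Op 3: conn=9 S1=44 S2=44 S3=9 S4=44 blocked=[]
Op 4: conn=9 S1=62 S2=44 S3=9 S4=44 blocked=[]
Op 5: conn=33 S1=62 S2=44 S3=9 S4=44 blocked=[]
Op 6: conn=14 S1=43 S2=44 S3=9 S4=44 blocked=[]
Op 7: conn=39 S1=43 S2=44 S3=9 S4=44 blocked=[]
Op 8: conn=26 S1=30 S2=44 S3=9 S4=44 blocked=[]
Op 9: conn=6 S1=30 S2=44 S3=-11 S4=44 blocked=[3]
Op 10: conn=-5 S1=19 S2=44 S3=-11 S4=44 blocked=[1, 2, 3, 4]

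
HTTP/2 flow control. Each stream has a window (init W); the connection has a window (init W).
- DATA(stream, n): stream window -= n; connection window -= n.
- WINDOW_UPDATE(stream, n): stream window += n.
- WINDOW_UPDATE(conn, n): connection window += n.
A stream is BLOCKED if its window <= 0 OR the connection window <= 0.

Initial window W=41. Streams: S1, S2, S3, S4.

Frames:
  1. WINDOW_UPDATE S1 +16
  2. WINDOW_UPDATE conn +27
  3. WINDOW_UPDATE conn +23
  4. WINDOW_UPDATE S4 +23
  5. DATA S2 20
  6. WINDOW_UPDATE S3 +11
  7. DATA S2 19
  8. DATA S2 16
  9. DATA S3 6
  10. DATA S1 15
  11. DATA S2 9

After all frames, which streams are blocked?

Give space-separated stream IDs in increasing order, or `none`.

Op 1: conn=41 S1=57 S2=41 S3=41 S4=41 blocked=[]
Op 2: conn=68 S1=57 S2=41 S3=41 S4=41 blocked=[]
Op 3: conn=91 S1=57 S2=41 S3=41 S4=41 blocked=[]
Op 4: conn=91 S1=57 S2=41 S3=41 S4=64 blocked=[]
Op 5: conn=71 S1=57 S2=21 S3=41 S4=64 blocked=[]
Op 6: conn=71 S1=57 S2=21 S3=52 S4=64 blocked=[]
Op 7: conn=52 S1=57 S2=2 S3=52 S4=64 blocked=[]
Op 8: conn=36 S1=57 S2=-14 S3=52 S4=64 blocked=[2]
Op 9: conn=30 S1=57 S2=-14 S3=46 S4=64 blocked=[2]
Op 10: conn=15 S1=42 S2=-14 S3=46 S4=64 blocked=[2]
Op 11: conn=6 S1=42 S2=-23 S3=46 S4=64 blocked=[2]

Answer: S2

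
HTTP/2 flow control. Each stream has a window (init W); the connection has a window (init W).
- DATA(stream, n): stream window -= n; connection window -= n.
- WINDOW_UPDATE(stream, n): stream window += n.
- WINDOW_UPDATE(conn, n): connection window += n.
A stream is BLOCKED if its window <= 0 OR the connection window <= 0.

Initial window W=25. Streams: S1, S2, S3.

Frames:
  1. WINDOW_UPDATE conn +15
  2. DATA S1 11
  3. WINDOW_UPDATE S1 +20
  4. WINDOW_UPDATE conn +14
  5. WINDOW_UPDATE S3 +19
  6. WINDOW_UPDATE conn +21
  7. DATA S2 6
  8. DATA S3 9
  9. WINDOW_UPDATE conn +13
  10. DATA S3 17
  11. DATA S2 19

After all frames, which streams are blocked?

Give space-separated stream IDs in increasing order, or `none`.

Answer: S2

Derivation:
Op 1: conn=40 S1=25 S2=25 S3=25 blocked=[]
Op 2: conn=29 S1=14 S2=25 S3=25 blocked=[]
Op 3: conn=29 S1=34 S2=25 S3=25 blocked=[]
Op 4: conn=43 S1=34 S2=25 S3=25 blocked=[]
Op 5: conn=43 S1=34 S2=25 S3=44 blocked=[]
Op 6: conn=64 S1=34 S2=25 S3=44 blocked=[]
Op 7: conn=58 S1=34 S2=19 S3=44 blocked=[]
Op 8: conn=49 S1=34 S2=19 S3=35 blocked=[]
Op 9: conn=62 S1=34 S2=19 S3=35 blocked=[]
Op 10: conn=45 S1=34 S2=19 S3=18 blocked=[]
Op 11: conn=26 S1=34 S2=0 S3=18 blocked=[2]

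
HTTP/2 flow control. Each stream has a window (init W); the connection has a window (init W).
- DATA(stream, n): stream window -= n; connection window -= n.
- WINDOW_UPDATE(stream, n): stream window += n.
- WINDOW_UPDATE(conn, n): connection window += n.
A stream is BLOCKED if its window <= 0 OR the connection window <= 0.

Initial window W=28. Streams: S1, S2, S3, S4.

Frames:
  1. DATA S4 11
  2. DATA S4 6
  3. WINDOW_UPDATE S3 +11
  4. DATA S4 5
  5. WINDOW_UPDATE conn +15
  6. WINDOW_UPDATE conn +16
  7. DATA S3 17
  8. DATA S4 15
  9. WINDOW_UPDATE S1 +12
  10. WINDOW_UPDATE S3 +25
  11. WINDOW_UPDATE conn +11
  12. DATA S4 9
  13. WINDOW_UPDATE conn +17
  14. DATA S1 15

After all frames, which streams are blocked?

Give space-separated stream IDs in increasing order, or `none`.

Op 1: conn=17 S1=28 S2=28 S3=28 S4=17 blocked=[]
Op 2: conn=11 S1=28 S2=28 S3=28 S4=11 blocked=[]
Op 3: conn=11 S1=28 S2=28 S3=39 S4=11 blocked=[]
Op 4: conn=6 S1=28 S2=28 S3=39 S4=6 blocked=[]
Op 5: conn=21 S1=28 S2=28 S3=39 S4=6 blocked=[]
Op 6: conn=37 S1=28 S2=28 S3=39 S4=6 blocked=[]
Op 7: conn=20 S1=28 S2=28 S3=22 S4=6 blocked=[]
Op 8: conn=5 S1=28 S2=28 S3=22 S4=-9 blocked=[4]
Op 9: conn=5 S1=40 S2=28 S3=22 S4=-9 blocked=[4]
Op 10: conn=5 S1=40 S2=28 S3=47 S4=-9 blocked=[4]
Op 11: conn=16 S1=40 S2=28 S3=47 S4=-9 blocked=[4]
Op 12: conn=7 S1=40 S2=28 S3=47 S4=-18 blocked=[4]
Op 13: conn=24 S1=40 S2=28 S3=47 S4=-18 blocked=[4]
Op 14: conn=9 S1=25 S2=28 S3=47 S4=-18 blocked=[4]

Answer: S4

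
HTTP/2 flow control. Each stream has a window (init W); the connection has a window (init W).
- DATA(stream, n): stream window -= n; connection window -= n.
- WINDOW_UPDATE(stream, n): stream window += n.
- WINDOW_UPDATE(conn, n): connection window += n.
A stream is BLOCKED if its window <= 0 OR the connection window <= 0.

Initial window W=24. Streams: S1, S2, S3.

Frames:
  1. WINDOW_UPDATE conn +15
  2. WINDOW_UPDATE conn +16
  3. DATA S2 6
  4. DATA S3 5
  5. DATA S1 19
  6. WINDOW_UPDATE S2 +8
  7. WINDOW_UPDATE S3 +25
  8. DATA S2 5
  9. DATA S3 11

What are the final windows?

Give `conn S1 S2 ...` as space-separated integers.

Answer: 9 5 21 33

Derivation:
Op 1: conn=39 S1=24 S2=24 S3=24 blocked=[]
Op 2: conn=55 S1=24 S2=24 S3=24 blocked=[]
Op 3: conn=49 S1=24 S2=18 S3=24 blocked=[]
Op 4: conn=44 S1=24 S2=18 S3=19 blocked=[]
Op 5: conn=25 S1=5 S2=18 S3=19 blocked=[]
Op 6: conn=25 S1=5 S2=26 S3=19 blocked=[]
Op 7: conn=25 S1=5 S2=26 S3=44 blocked=[]
Op 8: conn=20 S1=5 S2=21 S3=44 blocked=[]
Op 9: conn=9 S1=5 S2=21 S3=33 blocked=[]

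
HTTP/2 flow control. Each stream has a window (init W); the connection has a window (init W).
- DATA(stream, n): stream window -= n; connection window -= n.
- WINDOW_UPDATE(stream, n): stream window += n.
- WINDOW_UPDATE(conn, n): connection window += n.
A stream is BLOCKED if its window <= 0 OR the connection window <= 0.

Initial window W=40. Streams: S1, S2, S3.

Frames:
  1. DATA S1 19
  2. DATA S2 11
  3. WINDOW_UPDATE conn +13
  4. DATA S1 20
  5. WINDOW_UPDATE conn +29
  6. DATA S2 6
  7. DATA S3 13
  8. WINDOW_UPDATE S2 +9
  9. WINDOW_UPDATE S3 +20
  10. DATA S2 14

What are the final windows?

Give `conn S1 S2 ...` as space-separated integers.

Answer: -1 1 18 47

Derivation:
Op 1: conn=21 S1=21 S2=40 S3=40 blocked=[]
Op 2: conn=10 S1=21 S2=29 S3=40 blocked=[]
Op 3: conn=23 S1=21 S2=29 S3=40 blocked=[]
Op 4: conn=3 S1=1 S2=29 S3=40 blocked=[]
Op 5: conn=32 S1=1 S2=29 S3=40 blocked=[]
Op 6: conn=26 S1=1 S2=23 S3=40 blocked=[]
Op 7: conn=13 S1=1 S2=23 S3=27 blocked=[]
Op 8: conn=13 S1=1 S2=32 S3=27 blocked=[]
Op 9: conn=13 S1=1 S2=32 S3=47 blocked=[]
Op 10: conn=-1 S1=1 S2=18 S3=47 blocked=[1, 2, 3]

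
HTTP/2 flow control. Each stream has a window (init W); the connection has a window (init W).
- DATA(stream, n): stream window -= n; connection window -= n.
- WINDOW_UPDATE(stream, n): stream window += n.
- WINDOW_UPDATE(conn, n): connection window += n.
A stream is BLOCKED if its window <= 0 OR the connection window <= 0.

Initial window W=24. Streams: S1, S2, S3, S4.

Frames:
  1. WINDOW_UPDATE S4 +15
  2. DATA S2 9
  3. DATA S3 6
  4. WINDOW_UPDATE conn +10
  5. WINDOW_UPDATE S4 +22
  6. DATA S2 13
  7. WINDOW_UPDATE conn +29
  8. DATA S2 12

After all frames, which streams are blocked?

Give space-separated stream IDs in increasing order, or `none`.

Op 1: conn=24 S1=24 S2=24 S3=24 S4=39 blocked=[]
Op 2: conn=15 S1=24 S2=15 S3=24 S4=39 blocked=[]
Op 3: conn=9 S1=24 S2=15 S3=18 S4=39 blocked=[]
Op 4: conn=19 S1=24 S2=15 S3=18 S4=39 blocked=[]
Op 5: conn=19 S1=24 S2=15 S3=18 S4=61 blocked=[]
Op 6: conn=6 S1=24 S2=2 S3=18 S4=61 blocked=[]
Op 7: conn=35 S1=24 S2=2 S3=18 S4=61 blocked=[]
Op 8: conn=23 S1=24 S2=-10 S3=18 S4=61 blocked=[2]

Answer: S2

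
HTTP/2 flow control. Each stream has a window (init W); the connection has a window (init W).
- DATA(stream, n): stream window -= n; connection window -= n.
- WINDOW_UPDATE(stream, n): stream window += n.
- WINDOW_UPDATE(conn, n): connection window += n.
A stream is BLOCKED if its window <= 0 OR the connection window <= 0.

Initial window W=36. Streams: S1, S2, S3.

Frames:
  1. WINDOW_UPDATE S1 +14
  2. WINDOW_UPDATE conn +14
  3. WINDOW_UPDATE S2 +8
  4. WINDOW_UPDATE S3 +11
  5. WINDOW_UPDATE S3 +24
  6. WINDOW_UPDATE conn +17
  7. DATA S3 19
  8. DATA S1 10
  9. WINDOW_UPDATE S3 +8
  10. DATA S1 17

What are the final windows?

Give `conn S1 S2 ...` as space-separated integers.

Op 1: conn=36 S1=50 S2=36 S3=36 blocked=[]
Op 2: conn=50 S1=50 S2=36 S3=36 blocked=[]
Op 3: conn=50 S1=50 S2=44 S3=36 blocked=[]
Op 4: conn=50 S1=50 S2=44 S3=47 blocked=[]
Op 5: conn=50 S1=50 S2=44 S3=71 blocked=[]
Op 6: conn=67 S1=50 S2=44 S3=71 blocked=[]
Op 7: conn=48 S1=50 S2=44 S3=52 blocked=[]
Op 8: conn=38 S1=40 S2=44 S3=52 blocked=[]
Op 9: conn=38 S1=40 S2=44 S3=60 blocked=[]
Op 10: conn=21 S1=23 S2=44 S3=60 blocked=[]

Answer: 21 23 44 60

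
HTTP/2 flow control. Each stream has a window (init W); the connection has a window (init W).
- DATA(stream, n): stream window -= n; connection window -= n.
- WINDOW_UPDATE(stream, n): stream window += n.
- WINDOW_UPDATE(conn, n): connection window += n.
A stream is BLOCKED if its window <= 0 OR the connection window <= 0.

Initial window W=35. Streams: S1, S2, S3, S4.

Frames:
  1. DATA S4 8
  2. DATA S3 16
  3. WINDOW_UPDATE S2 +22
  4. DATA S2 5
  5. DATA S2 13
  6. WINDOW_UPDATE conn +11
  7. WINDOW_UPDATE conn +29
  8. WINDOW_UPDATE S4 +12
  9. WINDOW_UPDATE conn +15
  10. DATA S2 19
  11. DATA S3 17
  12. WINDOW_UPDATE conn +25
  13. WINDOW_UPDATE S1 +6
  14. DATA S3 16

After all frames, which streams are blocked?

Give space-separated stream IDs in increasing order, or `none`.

Answer: S3

Derivation:
Op 1: conn=27 S1=35 S2=35 S3=35 S4=27 blocked=[]
Op 2: conn=11 S1=35 S2=35 S3=19 S4=27 blocked=[]
Op 3: conn=11 S1=35 S2=57 S3=19 S4=27 blocked=[]
Op 4: conn=6 S1=35 S2=52 S3=19 S4=27 blocked=[]
Op 5: conn=-7 S1=35 S2=39 S3=19 S4=27 blocked=[1, 2, 3, 4]
Op 6: conn=4 S1=35 S2=39 S3=19 S4=27 blocked=[]
Op 7: conn=33 S1=35 S2=39 S3=19 S4=27 blocked=[]
Op 8: conn=33 S1=35 S2=39 S3=19 S4=39 blocked=[]
Op 9: conn=48 S1=35 S2=39 S3=19 S4=39 blocked=[]
Op 10: conn=29 S1=35 S2=20 S3=19 S4=39 blocked=[]
Op 11: conn=12 S1=35 S2=20 S3=2 S4=39 blocked=[]
Op 12: conn=37 S1=35 S2=20 S3=2 S4=39 blocked=[]
Op 13: conn=37 S1=41 S2=20 S3=2 S4=39 blocked=[]
Op 14: conn=21 S1=41 S2=20 S3=-14 S4=39 blocked=[3]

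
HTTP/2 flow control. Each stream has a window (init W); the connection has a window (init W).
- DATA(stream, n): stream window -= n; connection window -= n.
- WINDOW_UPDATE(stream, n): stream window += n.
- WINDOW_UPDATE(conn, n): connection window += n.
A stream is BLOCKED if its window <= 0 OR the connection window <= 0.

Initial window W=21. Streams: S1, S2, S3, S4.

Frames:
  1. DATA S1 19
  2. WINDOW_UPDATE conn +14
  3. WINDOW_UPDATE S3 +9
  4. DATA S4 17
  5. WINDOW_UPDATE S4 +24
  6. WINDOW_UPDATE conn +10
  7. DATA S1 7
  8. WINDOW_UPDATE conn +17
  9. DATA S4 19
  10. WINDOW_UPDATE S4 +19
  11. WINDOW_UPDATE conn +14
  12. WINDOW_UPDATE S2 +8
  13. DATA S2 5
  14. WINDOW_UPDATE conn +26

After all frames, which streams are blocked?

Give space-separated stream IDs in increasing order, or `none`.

Op 1: conn=2 S1=2 S2=21 S3=21 S4=21 blocked=[]
Op 2: conn=16 S1=2 S2=21 S3=21 S4=21 blocked=[]
Op 3: conn=16 S1=2 S2=21 S3=30 S4=21 blocked=[]
Op 4: conn=-1 S1=2 S2=21 S3=30 S4=4 blocked=[1, 2, 3, 4]
Op 5: conn=-1 S1=2 S2=21 S3=30 S4=28 blocked=[1, 2, 3, 4]
Op 6: conn=9 S1=2 S2=21 S3=30 S4=28 blocked=[]
Op 7: conn=2 S1=-5 S2=21 S3=30 S4=28 blocked=[1]
Op 8: conn=19 S1=-5 S2=21 S3=30 S4=28 blocked=[1]
Op 9: conn=0 S1=-5 S2=21 S3=30 S4=9 blocked=[1, 2, 3, 4]
Op 10: conn=0 S1=-5 S2=21 S3=30 S4=28 blocked=[1, 2, 3, 4]
Op 11: conn=14 S1=-5 S2=21 S3=30 S4=28 blocked=[1]
Op 12: conn=14 S1=-5 S2=29 S3=30 S4=28 blocked=[1]
Op 13: conn=9 S1=-5 S2=24 S3=30 S4=28 blocked=[1]
Op 14: conn=35 S1=-5 S2=24 S3=30 S4=28 blocked=[1]

Answer: S1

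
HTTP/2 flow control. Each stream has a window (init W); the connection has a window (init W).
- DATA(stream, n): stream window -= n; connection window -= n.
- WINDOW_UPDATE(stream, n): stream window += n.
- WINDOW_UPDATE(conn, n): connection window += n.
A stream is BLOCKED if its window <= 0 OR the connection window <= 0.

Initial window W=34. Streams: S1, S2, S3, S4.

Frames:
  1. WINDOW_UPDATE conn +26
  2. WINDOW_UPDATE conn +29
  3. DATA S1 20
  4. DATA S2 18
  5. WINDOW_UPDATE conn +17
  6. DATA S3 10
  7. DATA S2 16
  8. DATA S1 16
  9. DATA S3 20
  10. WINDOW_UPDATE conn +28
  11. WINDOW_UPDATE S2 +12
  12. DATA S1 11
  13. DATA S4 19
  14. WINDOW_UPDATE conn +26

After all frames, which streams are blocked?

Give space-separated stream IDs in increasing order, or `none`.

Answer: S1

Derivation:
Op 1: conn=60 S1=34 S2=34 S3=34 S4=34 blocked=[]
Op 2: conn=89 S1=34 S2=34 S3=34 S4=34 blocked=[]
Op 3: conn=69 S1=14 S2=34 S3=34 S4=34 blocked=[]
Op 4: conn=51 S1=14 S2=16 S3=34 S4=34 blocked=[]
Op 5: conn=68 S1=14 S2=16 S3=34 S4=34 blocked=[]
Op 6: conn=58 S1=14 S2=16 S3=24 S4=34 blocked=[]
Op 7: conn=42 S1=14 S2=0 S3=24 S4=34 blocked=[2]
Op 8: conn=26 S1=-2 S2=0 S3=24 S4=34 blocked=[1, 2]
Op 9: conn=6 S1=-2 S2=0 S3=4 S4=34 blocked=[1, 2]
Op 10: conn=34 S1=-2 S2=0 S3=4 S4=34 blocked=[1, 2]
Op 11: conn=34 S1=-2 S2=12 S3=4 S4=34 blocked=[1]
Op 12: conn=23 S1=-13 S2=12 S3=4 S4=34 blocked=[1]
Op 13: conn=4 S1=-13 S2=12 S3=4 S4=15 blocked=[1]
Op 14: conn=30 S1=-13 S2=12 S3=4 S4=15 blocked=[1]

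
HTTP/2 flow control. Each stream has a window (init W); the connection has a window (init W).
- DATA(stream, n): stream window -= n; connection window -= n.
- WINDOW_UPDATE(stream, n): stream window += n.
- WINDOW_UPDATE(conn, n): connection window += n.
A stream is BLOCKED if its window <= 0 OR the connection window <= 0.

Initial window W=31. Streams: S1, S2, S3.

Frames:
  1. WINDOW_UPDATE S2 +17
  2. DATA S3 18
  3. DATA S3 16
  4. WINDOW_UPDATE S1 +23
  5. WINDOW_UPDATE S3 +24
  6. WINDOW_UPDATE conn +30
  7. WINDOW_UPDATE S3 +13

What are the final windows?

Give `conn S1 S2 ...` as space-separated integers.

Op 1: conn=31 S1=31 S2=48 S3=31 blocked=[]
Op 2: conn=13 S1=31 S2=48 S3=13 blocked=[]
Op 3: conn=-3 S1=31 S2=48 S3=-3 blocked=[1, 2, 3]
Op 4: conn=-3 S1=54 S2=48 S3=-3 blocked=[1, 2, 3]
Op 5: conn=-3 S1=54 S2=48 S3=21 blocked=[1, 2, 3]
Op 6: conn=27 S1=54 S2=48 S3=21 blocked=[]
Op 7: conn=27 S1=54 S2=48 S3=34 blocked=[]

Answer: 27 54 48 34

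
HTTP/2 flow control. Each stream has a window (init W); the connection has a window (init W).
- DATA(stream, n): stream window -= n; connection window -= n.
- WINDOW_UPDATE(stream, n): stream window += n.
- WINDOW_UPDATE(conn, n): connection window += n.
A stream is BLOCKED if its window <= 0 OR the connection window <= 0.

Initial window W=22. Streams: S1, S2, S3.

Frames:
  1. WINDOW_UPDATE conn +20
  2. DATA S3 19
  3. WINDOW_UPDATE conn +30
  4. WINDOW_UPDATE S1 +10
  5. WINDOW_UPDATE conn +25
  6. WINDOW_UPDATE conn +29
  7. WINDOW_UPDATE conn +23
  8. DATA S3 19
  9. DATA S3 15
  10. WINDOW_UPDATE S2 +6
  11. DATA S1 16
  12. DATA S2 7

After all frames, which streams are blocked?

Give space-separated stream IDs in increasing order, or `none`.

Answer: S3

Derivation:
Op 1: conn=42 S1=22 S2=22 S3=22 blocked=[]
Op 2: conn=23 S1=22 S2=22 S3=3 blocked=[]
Op 3: conn=53 S1=22 S2=22 S3=3 blocked=[]
Op 4: conn=53 S1=32 S2=22 S3=3 blocked=[]
Op 5: conn=78 S1=32 S2=22 S3=3 blocked=[]
Op 6: conn=107 S1=32 S2=22 S3=3 blocked=[]
Op 7: conn=130 S1=32 S2=22 S3=3 blocked=[]
Op 8: conn=111 S1=32 S2=22 S3=-16 blocked=[3]
Op 9: conn=96 S1=32 S2=22 S3=-31 blocked=[3]
Op 10: conn=96 S1=32 S2=28 S3=-31 blocked=[3]
Op 11: conn=80 S1=16 S2=28 S3=-31 blocked=[3]
Op 12: conn=73 S1=16 S2=21 S3=-31 blocked=[3]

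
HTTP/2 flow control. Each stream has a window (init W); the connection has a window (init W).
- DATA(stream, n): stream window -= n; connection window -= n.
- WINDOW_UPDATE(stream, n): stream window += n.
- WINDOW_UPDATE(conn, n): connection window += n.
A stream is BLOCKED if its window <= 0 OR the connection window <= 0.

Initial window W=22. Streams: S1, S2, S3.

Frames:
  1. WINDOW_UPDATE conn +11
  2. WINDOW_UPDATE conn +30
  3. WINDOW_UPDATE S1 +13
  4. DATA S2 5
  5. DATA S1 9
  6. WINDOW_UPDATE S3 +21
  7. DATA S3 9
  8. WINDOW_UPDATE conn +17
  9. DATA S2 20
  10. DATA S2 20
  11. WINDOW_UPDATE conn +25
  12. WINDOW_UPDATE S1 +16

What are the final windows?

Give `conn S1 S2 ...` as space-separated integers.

Answer: 42 42 -23 34

Derivation:
Op 1: conn=33 S1=22 S2=22 S3=22 blocked=[]
Op 2: conn=63 S1=22 S2=22 S3=22 blocked=[]
Op 3: conn=63 S1=35 S2=22 S3=22 blocked=[]
Op 4: conn=58 S1=35 S2=17 S3=22 blocked=[]
Op 5: conn=49 S1=26 S2=17 S3=22 blocked=[]
Op 6: conn=49 S1=26 S2=17 S3=43 blocked=[]
Op 7: conn=40 S1=26 S2=17 S3=34 blocked=[]
Op 8: conn=57 S1=26 S2=17 S3=34 blocked=[]
Op 9: conn=37 S1=26 S2=-3 S3=34 blocked=[2]
Op 10: conn=17 S1=26 S2=-23 S3=34 blocked=[2]
Op 11: conn=42 S1=26 S2=-23 S3=34 blocked=[2]
Op 12: conn=42 S1=42 S2=-23 S3=34 blocked=[2]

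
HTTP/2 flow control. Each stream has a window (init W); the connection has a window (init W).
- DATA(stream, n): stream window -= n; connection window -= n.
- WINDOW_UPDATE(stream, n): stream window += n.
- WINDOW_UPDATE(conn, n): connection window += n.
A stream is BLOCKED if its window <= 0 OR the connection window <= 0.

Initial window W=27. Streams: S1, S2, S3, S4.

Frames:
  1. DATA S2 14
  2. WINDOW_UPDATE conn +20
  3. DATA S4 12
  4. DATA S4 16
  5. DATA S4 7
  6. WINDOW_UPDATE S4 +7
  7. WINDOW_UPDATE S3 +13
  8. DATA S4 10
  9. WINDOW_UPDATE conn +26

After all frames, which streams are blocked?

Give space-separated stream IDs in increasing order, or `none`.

Answer: S4

Derivation:
Op 1: conn=13 S1=27 S2=13 S3=27 S4=27 blocked=[]
Op 2: conn=33 S1=27 S2=13 S3=27 S4=27 blocked=[]
Op 3: conn=21 S1=27 S2=13 S3=27 S4=15 blocked=[]
Op 4: conn=5 S1=27 S2=13 S3=27 S4=-1 blocked=[4]
Op 5: conn=-2 S1=27 S2=13 S3=27 S4=-8 blocked=[1, 2, 3, 4]
Op 6: conn=-2 S1=27 S2=13 S3=27 S4=-1 blocked=[1, 2, 3, 4]
Op 7: conn=-2 S1=27 S2=13 S3=40 S4=-1 blocked=[1, 2, 3, 4]
Op 8: conn=-12 S1=27 S2=13 S3=40 S4=-11 blocked=[1, 2, 3, 4]
Op 9: conn=14 S1=27 S2=13 S3=40 S4=-11 blocked=[4]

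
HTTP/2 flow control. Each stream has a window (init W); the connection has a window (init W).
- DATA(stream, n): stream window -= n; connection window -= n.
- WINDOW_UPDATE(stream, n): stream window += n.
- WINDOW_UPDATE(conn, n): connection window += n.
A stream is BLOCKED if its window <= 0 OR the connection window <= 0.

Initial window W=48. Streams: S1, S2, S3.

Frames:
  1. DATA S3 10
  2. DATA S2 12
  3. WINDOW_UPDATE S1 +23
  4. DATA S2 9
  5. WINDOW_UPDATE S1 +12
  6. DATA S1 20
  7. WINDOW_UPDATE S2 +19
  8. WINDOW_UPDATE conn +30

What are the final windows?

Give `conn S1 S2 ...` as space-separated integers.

Answer: 27 63 46 38

Derivation:
Op 1: conn=38 S1=48 S2=48 S3=38 blocked=[]
Op 2: conn=26 S1=48 S2=36 S3=38 blocked=[]
Op 3: conn=26 S1=71 S2=36 S3=38 blocked=[]
Op 4: conn=17 S1=71 S2=27 S3=38 blocked=[]
Op 5: conn=17 S1=83 S2=27 S3=38 blocked=[]
Op 6: conn=-3 S1=63 S2=27 S3=38 blocked=[1, 2, 3]
Op 7: conn=-3 S1=63 S2=46 S3=38 blocked=[1, 2, 3]
Op 8: conn=27 S1=63 S2=46 S3=38 blocked=[]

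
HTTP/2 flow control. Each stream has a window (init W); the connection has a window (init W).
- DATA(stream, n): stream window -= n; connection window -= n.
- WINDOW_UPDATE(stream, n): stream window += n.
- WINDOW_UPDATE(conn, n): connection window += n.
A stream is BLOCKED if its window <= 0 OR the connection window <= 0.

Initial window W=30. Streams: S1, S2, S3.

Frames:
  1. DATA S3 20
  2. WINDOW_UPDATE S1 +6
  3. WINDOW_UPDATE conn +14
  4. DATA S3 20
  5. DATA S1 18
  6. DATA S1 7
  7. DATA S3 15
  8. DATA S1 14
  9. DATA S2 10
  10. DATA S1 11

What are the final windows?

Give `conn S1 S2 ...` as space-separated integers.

Op 1: conn=10 S1=30 S2=30 S3=10 blocked=[]
Op 2: conn=10 S1=36 S2=30 S3=10 blocked=[]
Op 3: conn=24 S1=36 S2=30 S3=10 blocked=[]
Op 4: conn=4 S1=36 S2=30 S3=-10 blocked=[3]
Op 5: conn=-14 S1=18 S2=30 S3=-10 blocked=[1, 2, 3]
Op 6: conn=-21 S1=11 S2=30 S3=-10 blocked=[1, 2, 3]
Op 7: conn=-36 S1=11 S2=30 S3=-25 blocked=[1, 2, 3]
Op 8: conn=-50 S1=-3 S2=30 S3=-25 blocked=[1, 2, 3]
Op 9: conn=-60 S1=-3 S2=20 S3=-25 blocked=[1, 2, 3]
Op 10: conn=-71 S1=-14 S2=20 S3=-25 blocked=[1, 2, 3]

Answer: -71 -14 20 -25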